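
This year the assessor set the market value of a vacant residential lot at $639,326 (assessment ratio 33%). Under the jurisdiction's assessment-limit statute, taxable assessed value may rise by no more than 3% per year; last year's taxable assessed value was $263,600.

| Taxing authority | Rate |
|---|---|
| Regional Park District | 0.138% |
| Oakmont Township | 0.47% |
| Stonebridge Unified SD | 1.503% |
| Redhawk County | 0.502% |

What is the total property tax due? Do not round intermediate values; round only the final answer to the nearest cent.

$5,512.84

Uncapped assessed value = $639,326 × 0.33 = $210,977.58
Cap limit = $263,600 × 1.03 = $271,508
Taxable assessed value = min($210,977.58, $271,508) = $210,977.58 (cap does not bind)
Regional Park District: $210,977.58 × 0.00138 = $291.1490604
Oakmont Township: $210,977.58 × 0.0047 = $991.594626
Stonebridge Unified SD: $210,977.58 × 0.01503 = $3,170.9930274
Redhawk County: $210,977.58 × 0.00502 = $1,059.1074516
Total = $5,512.8441654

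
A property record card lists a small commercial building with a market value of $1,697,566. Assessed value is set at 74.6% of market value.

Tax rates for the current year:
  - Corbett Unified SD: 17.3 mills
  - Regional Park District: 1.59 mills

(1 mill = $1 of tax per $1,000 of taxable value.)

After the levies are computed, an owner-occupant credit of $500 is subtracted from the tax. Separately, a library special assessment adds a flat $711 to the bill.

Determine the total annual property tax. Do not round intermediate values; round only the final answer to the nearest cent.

Assessed value = $1,697,566 × 0.746 = $1,266,384.236
Corbett Unified SD: $1,266,384.236 × 0.0173 = $21,908.4472828
Regional Park District: $1,266,384.236 × 0.00159 = $2,013.55093524
Levies subtotal = $23,921.99821804
After credit = $23,921.99821804 − $500 = $23,421.99821804
Total = $23,421.99821804 + $711 = $24,132.99821804

$24,133.00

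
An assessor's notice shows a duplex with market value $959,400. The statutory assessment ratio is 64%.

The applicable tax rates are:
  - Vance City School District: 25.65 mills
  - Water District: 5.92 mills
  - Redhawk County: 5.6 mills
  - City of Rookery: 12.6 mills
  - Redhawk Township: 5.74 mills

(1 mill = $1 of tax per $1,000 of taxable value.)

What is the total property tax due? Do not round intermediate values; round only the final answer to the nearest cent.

Assessed value = $959,400 × 0.64 = $614,016
Vance City School District: $614,016 × 0.02565 = $15,749.5104
Water District: $614,016 × 0.00592 = $3,634.97472
Redhawk County: $614,016 × 0.0056 = $3,438.4896
City of Rookery: $614,016 × 0.0126 = $7,736.6016
Redhawk Township: $614,016 × 0.00574 = $3,524.45184
Total = $15,749.5104 + $3,634.97472 + $3,438.4896 + $7,736.6016 + $3,524.45184 = $34,084.02816

$34,084.03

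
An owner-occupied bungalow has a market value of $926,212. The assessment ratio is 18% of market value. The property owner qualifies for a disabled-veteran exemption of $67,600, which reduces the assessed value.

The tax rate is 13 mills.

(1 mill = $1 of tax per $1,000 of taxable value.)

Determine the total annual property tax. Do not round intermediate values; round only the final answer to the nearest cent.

Assessed value = $926,212 × 0.18 = $166,718.16
Taxable value = $166,718.16 − $67,600 = $99,118.16
Tax = $99,118.16 × 0.013 = $1,288.53608

$1,288.54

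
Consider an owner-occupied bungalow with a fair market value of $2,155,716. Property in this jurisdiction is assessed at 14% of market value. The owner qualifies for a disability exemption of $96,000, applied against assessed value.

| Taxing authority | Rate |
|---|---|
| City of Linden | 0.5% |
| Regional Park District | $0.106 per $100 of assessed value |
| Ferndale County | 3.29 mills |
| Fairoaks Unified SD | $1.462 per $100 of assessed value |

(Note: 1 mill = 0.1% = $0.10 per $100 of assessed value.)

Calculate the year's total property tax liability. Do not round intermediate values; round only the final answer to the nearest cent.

Assessed value = $2,155,716 × 0.14 = $301,800.24
Taxable value = $301,800.24 − $96,000 = $205,800.24
City of Linden: $205,800.24 × 0.005 = $1,029.0012
Regional Park District: $205,800.24 × 0.00106 = $218.1482544
Ferndale County: $205,800.24 × 0.00329 = $677.0827896
Fairoaks Unified SD: $205,800.24 × 0.01462 = $3,008.7995088
Total = $4,933.0317528

$4,933.03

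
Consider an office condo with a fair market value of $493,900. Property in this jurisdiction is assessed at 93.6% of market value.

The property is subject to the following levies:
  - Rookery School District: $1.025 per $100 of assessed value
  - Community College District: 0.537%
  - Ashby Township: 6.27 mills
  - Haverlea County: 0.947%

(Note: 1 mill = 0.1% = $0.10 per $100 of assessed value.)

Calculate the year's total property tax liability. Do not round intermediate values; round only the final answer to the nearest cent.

Assessed value = $493,900 × 0.936 = $462,290.4
Rookery School District: $462,290.4 × 0.01025 = $4,738.4766
Community College District: $462,290.4 × 0.00537 = $2,482.499448
Ashby Township: $462,290.4 × 0.00627 = $2,898.560808
Haverlea County: $462,290.4 × 0.00947 = $4,377.890088
Total = $14,497.426944

$14,497.43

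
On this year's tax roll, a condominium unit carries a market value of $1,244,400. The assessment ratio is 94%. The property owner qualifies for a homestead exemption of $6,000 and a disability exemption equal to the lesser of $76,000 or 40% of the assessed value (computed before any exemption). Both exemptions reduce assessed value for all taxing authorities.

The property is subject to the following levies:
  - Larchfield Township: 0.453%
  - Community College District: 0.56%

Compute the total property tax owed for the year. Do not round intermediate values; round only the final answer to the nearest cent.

$11,018.77

Assessed value = $1,244,400 × 0.94 = $1,169,736
Disability exemption = min($76,000, 40% × $1,169,736) = min($76,000, $467,894.4) = $76,000 (dollar cap binds)
Taxable value = $1,169,736 − $6,000 − $76,000 = $1,087,736
Larchfield Township: $1,087,736 × 0.00453 = $4,927.44408
Community College District: $1,087,736 × 0.0056 = $6,091.3216
Total = $11,018.76568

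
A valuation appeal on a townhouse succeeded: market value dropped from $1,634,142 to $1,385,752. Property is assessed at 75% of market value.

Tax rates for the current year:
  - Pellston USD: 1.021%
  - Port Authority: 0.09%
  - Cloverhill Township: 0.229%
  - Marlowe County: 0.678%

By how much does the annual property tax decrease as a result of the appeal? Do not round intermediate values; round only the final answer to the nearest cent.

$3,759.38

Old assessed value = $1,634,142 × 0.75 = $1,225,606.5
New assessed value = $1,385,752 × 0.75 = $1,039,314
Combined rate = 0.01021 + 0.0009 + 0.00229 + 0.00678 = 0.02018
Old tax = $1,225,606.5 × 0.02018 = $24,732.73917
New tax = $1,039,314 × 0.02018 = $20,973.35652
Reduction = $24,732.73917 − $20,973.35652 = $3,759.38265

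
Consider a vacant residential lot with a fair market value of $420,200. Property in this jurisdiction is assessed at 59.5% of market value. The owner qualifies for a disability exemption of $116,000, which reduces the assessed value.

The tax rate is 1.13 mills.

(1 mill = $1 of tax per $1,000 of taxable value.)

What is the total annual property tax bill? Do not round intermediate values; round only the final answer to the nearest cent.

$151.44

Assessed value = $420,200 × 0.595 = $250,019
Taxable value = $250,019 − $116,000 = $134,019
Tax = $134,019 × 0.00113 = $151.44147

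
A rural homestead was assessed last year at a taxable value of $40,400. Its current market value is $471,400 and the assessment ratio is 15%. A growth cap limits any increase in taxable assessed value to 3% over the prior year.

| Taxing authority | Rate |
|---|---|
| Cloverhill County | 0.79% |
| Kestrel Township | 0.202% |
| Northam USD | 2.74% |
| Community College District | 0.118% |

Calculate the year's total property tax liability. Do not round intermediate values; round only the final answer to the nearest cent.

Uncapped assessed value = $471,400 × 0.15 = $70,710
Cap limit = $40,400 × 1.03 = $41,612
Taxable assessed value = min($70,710, $41,612) = $41,612 (cap binds)
Cloverhill County: $41,612 × 0.0079 = $328.7348
Kestrel Township: $41,612 × 0.00202 = $84.05624
Northam USD: $41,612 × 0.0274 = $1,140.1688
Community College District: $41,612 × 0.00118 = $49.10216
Total = $1,602.062

$1,602.06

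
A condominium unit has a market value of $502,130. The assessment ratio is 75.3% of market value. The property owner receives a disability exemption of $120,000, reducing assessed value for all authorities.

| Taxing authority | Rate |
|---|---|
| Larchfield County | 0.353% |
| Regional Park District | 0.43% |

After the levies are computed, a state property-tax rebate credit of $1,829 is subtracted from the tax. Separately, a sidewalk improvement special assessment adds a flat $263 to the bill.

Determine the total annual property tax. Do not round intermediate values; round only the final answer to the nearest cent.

$454.95

Assessed value = $502,130 × 0.753 = $378,103.89
Taxable value = $378,103.89 − $120,000 = $258,103.89
Larchfield County: $258,103.89 × 0.00353 = $911.1067317
Regional Park District: $258,103.89 × 0.0043 = $1,109.846727
Levies subtotal = $2,020.9534587
After credit = $2,020.9534587 − $1,829 = $191.9534587
Total = $191.9534587 + $263 = $454.9534587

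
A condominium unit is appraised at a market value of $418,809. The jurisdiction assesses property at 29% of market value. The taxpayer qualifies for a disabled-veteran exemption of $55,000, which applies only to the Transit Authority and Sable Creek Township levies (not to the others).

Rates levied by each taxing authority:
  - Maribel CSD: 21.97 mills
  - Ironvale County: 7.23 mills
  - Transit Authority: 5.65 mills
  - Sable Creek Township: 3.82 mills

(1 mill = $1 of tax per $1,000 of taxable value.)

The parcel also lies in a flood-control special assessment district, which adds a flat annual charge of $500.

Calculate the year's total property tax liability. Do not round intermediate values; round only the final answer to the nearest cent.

Assessed value = $418,809 × 0.29 = $121,454.61
Maribel CSD: $121,454.61 × 0.02197 = $2,668.3577817
Ironvale County: $121,454.61 × 0.00723 = $878.1168303
Transit Authority: ($121,454.61 − $55,000) × 0.00565 = $66,454.61 × 0.00565 = $375.4685465
Sable Creek Township: ($121,454.61 − $55,000) × 0.00382 = $66,454.61 × 0.00382 = $253.8566102
Levies subtotal = $4,175.7997687
Total = $4,175.7997687 + $500 = $4,675.7997687

$4,675.80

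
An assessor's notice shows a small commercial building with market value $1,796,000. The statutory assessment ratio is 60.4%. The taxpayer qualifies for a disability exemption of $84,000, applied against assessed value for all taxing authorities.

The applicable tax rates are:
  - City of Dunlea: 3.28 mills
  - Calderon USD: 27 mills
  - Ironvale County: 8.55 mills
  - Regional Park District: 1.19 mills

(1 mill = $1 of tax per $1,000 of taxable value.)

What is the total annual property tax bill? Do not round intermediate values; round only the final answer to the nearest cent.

Assessed value = $1,796,000 × 0.604 = $1,084,784
Taxable value = $1,084,784 − $84,000 = $1,000,784
City of Dunlea: $1,000,784 × 0.00328 = $3,282.57152
Calderon USD: $1,000,784 × 0.027 = $27,021.168
Ironvale County: $1,000,784 × 0.00855 = $8,556.7032
Regional Park District: $1,000,784 × 0.00119 = $1,190.93296
Total = $3,282.57152 + $27,021.168 + $8,556.7032 + $1,190.93296 = $40,051.37568

$40,051.38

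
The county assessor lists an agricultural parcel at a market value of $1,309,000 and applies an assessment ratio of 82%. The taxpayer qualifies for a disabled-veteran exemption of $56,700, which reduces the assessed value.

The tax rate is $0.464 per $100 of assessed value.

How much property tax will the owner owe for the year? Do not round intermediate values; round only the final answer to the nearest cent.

$4,717.40

Assessed value = $1,309,000 × 0.82 = $1,073,380
Taxable value = $1,073,380 − $56,700 = $1,016,680
Tax = $1,016,680 × 0.00464 = $4,717.3952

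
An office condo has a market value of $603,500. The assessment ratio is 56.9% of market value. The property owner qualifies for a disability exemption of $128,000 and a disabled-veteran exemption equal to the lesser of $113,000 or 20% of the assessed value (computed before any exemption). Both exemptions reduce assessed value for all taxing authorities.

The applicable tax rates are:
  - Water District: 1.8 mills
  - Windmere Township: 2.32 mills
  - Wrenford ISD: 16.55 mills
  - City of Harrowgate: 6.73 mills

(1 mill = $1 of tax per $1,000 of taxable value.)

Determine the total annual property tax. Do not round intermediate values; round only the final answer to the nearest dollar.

Assessed value = $603,500 × 0.569 = $343,391.5
Disabled-veteran exemption = min($113,000, 20% × $343,391.5) = min($113,000, $68,678.3) = $68,678.3 (percentage binds)
Taxable value = $343,391.5 − $128,000 − $68,678.3 = $146,713.2
Water District: $146,713.2 × 0.0018 = $264.08376
Windmere Township: $146,713.2 × 0.00232 = $340.374624
Wrenford ISD: $146,713.2 × 0.01655 = $2,428.10346
City of Harrowgate: $146,713.2 × 0.00673 = $987.379836
Total = $4,019.94168

$4,020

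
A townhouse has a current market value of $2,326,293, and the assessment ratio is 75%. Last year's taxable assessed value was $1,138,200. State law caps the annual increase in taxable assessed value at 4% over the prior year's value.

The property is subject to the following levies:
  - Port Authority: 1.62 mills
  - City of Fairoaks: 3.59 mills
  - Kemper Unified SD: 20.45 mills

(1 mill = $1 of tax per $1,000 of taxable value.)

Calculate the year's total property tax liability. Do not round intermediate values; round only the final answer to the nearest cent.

Uncapped assessed value = $2,326,293 × 0.75 = $1,744,719.75
Cap limit = $1,138,200 × 1.04 = $1,183,728
Taxable assessed value = min($1,744,719.75, $1,183,728) = $1,183,728 (cap binds)
Port Authority: $1,183,728 × 0.00162 = $1,917.63936
City of Fairoaks: $1,183,728 × 0.00359 = $4,249.58352
Kemper Unified SD: $1,183,728 × 0.02045 = $24,207.2376
Total = $30,374.46048

$30,374.46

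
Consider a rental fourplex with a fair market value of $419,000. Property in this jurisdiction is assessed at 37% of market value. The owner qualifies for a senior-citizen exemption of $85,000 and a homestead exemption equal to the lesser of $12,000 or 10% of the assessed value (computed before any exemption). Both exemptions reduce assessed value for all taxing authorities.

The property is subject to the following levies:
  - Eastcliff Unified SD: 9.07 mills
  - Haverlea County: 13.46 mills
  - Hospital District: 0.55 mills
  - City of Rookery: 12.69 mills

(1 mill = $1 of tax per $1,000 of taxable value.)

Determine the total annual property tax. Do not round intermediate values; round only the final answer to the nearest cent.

$2,075.73

Assessed value = $419,000 × 0.37 = $155,030
Homestead exemption = min($12,000, 10% × $155,030) = min($12,000, $15,503) = $12,000 (dollar cap binds)
Taxable value = $155,030 − $85,000 − $12,000 = $58,030
Eastcliff Unified SD: $58,030 × 0.00907 = $526.3321
Haverlea County: $58,030 × 0.01346 = $781.0838
Hospital District: $58,030 × 0.00055 = $31.9165
City of Rookery: $58,030 × 0.01269 = $736.4007
Total = $2,075.7331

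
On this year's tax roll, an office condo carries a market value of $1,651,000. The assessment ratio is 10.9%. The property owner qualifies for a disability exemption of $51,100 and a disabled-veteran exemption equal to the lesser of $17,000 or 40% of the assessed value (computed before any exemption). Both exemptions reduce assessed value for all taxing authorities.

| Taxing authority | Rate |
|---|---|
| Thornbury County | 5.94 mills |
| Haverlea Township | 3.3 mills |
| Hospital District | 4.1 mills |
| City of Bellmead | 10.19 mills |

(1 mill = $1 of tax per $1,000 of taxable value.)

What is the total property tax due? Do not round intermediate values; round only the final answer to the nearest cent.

Assessed value = $1,651,000 × 0.109 = $179,959
Disabled-veteran exemption = min($17,000, 40% × $179,959) = min($17,000, $71,983.6) = $17,000 (dollar cap binds)
Taxable value = $179,959 − $51,100 − $17,000 = $111,859
Thornbury County: $111,859 × 0.00594 = $664.44246
Haverlea Township: $111,859 × 0.0033 = $369.1347
Hospital District: $111,859 × 0.0041 = $458.6219
City of Bellmead: $111,859 × 0.01019 = $1,139.84321
Total = $2,632.04227

$2,632.04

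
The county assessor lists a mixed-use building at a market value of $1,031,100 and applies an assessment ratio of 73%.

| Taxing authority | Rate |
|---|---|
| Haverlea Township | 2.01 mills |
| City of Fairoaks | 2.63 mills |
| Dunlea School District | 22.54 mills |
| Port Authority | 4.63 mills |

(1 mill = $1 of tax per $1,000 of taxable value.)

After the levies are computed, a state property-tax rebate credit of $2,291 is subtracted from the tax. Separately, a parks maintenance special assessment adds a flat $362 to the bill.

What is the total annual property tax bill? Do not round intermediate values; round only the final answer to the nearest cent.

$22,014.48

Assessed value = $1,031,100 × 0.73 = $752,703
Haverlea Township: $752,703 × 0.00201 = $1,512.93303
City of Fairoaks: $752,703 × 0.00263 = $1,979.60889
Dunlea School District: $752,703 × 0.02254 = $16,965.92562
Port Authority: $752,703 × 0.00463 = $3,485.01489
Levies subtotal = $23,943.48243
After credit = $23,943.48243 − $2,291 = $21,652.48243
Total = $21,652.48243 + $362 = $22,014.48243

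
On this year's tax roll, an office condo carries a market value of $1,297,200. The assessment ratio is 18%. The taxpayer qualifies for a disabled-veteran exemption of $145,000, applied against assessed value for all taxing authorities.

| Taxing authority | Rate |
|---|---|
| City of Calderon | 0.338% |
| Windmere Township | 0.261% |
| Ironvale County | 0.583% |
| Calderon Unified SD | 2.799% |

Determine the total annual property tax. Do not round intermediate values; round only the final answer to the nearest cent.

Assessed value = $1,297,200 × 0.18 = $233,496
Taxable value = $233,496 − $145,000 = $88,496
City of Calderon: $88,496 × 0.00338 = $299.11648
Windmere Township: $88,496 × 0.00261 = $230.97456
Ironvale County: $88,496 × 0.00583 = $515.93168
Calderon Unified SD: $88,496 × 0.02799 = $2,477.00304
Total = $299.11648 + $230.97456 + $515.93168 + $2,477.00304 = $3,523.02576

$3,523.03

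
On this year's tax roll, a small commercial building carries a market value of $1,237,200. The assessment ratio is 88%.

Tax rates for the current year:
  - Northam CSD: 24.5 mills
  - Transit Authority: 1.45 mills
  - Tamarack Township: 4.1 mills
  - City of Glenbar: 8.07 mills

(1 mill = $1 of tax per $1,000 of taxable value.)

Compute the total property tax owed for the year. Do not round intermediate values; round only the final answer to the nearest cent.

$41,502.62

Assessed value = $1,237,200 × 0.88 = $1,088,736
Northam CSD: $1,088,736 × 0.0245 = $26,674.032
Transit Authority: $1,088,736 × 0.00145 = $1,578.6672
Tamarack Township: $1,088,736 × 0.0041 = $4,463.8176
City of Glenbar: $1,088,736 × 0.00807 = $8,786.09952
Total = $26,674.032 + $1,578.6672 + $4,463.8176 + $8,786.09952 = $41,502.61632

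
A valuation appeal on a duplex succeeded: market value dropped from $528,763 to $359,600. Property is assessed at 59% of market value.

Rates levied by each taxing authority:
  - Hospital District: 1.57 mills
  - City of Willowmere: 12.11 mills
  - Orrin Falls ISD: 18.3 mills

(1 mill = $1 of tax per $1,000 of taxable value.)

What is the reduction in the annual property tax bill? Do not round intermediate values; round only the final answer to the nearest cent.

$3,191.80

Old assessed value = $528,763 × 0.59 = $311,970.17
New assessed value = $359,600 × 0.59 = $212,164
Combined rate = 0.00157 + 0.01211 + 0.0183 = 0.03198
Old tax = $311,970.17 × 0.03198 = $9,976.8060366
New tax = $212,164 × 0.03198 = $6,785.00472
Reduction = $9,976.8060366 − $6,785.00472 = $3,191.8013166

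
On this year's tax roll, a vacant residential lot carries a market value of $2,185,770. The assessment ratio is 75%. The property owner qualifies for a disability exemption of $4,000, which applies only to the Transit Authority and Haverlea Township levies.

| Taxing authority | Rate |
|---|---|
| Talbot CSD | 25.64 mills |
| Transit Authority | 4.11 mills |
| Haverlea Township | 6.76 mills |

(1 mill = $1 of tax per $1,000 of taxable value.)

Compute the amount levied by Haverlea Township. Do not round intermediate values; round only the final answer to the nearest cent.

$11,054.81

Assessed value = $2,185,770 × 0.75 = $1,639,327.5
Haverlea Township taxable value = $1,639,327.5 − $4,000 = $1,635,327.5
Haverlea Township levy = $1,635,327.5 × 0.00676 = $11,054.8139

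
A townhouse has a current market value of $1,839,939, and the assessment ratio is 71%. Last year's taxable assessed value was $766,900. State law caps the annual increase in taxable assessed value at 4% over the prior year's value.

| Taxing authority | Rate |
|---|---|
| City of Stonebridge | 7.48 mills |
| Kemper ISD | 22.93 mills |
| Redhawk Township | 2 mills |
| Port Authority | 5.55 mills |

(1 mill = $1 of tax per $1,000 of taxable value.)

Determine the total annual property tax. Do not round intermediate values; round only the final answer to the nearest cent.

$30,275.98

Uncapped assessed value = $1,839,939 × 0.71 = $1,306,356.69
Cap limit = $766,900 × 1.04 = $797,576
Taxable assessed value = min($1,306,356.69, $797,576) = $797,576 (cap binds)
City of Stonebridge: $797,576 × 0.00748 = $5,965.86848
Kemper ISD: $797,576 × 0.02293 = $18,288.41768
Redhawk Township: $797,576 × 0.002 = $1,595.152
Port Authority: $797,576 × 0.00555 = $4,426.5468
Total = $30,275.98496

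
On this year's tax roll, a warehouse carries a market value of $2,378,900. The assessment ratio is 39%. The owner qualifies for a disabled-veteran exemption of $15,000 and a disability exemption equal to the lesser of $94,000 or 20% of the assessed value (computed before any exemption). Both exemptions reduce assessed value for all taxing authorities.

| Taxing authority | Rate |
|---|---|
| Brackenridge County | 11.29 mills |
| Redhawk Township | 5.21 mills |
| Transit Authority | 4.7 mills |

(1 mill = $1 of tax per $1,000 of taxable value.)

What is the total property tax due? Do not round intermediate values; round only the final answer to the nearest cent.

Assessed value = $2,378,900 × 0.39 = $927,771
Disability exemption = min($94,000, 20% × $927,771) = min($94,000, $185,554.2) = $94,000 (dollar cap binds)
Taxable value = $927,771 − $15,000 − $94,000 = $818,771
Brackenridge County: $818,771 × 0.01129 = $9,243.92459
Redhawk Township: $818,771 × 0.00521 = $4,265.79691
Transit Authority: $818,771 × 0.0047 = $3,848.2237
Total = $17,357.9452

$17,357.95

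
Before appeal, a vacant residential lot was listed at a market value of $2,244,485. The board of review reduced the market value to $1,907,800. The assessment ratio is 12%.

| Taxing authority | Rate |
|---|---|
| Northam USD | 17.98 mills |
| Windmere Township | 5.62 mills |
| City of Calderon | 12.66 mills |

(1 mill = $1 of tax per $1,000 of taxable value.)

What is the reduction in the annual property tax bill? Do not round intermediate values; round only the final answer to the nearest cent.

Old assessed value = $2,244,485 × 0.12 = $269,338.2
New assessed value = $1,907,800 × 0.12 = $228,936
Combined rate = 0.01798 + 0.00562 + 0.01266 = 0.03626
Old tax = $269,338.2 × 0.03626 = $9,766.203132
New tax = $228,936 × 0.03626 = $8,301.21936
Reduction = $9,766.203132 − $8,301.21936 = $1,464.983772

$1,464.98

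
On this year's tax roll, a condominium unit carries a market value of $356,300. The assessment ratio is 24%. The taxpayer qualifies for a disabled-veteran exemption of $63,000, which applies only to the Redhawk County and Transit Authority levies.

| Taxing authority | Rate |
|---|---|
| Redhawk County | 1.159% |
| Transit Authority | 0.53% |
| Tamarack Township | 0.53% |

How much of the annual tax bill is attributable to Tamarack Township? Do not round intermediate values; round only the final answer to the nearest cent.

Assessed value = $356,300 × 0.24 = $85,512
Tamarack Township taxable value = $85,512 (exemption does not apply)
Tamarack Township levy = $85,512 × 0.0053 = $453.2136

$453.21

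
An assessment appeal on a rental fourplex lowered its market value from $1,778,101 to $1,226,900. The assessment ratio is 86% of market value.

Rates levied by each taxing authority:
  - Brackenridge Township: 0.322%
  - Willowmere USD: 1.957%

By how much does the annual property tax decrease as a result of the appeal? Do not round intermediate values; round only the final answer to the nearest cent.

$10,803.21

Old assessed value = $1,778,101 × 0.86 = $1,529,166.86
New assessed value = $1,226,900 × 0.86 = $1,055,134
Combined rate = 0.00322 + 0.01957 = 0.02279
Old tax = $1,529,166.86 × 0.02279 = $34,849.7127394
New tax = $1,055,134 × 0.02279 = $24,046.50386
Reduction = $34,849.7127394 − $24,046.50386 = $10,803.2088794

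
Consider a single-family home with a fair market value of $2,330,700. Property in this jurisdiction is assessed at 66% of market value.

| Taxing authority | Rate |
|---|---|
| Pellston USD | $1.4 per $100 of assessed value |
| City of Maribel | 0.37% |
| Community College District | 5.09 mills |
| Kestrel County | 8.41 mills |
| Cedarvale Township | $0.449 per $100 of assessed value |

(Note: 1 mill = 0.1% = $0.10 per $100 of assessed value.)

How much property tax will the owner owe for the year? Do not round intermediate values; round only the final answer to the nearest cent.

$54,900.57

Assessed value = $2,330,700 × 0.66 = $1,538,262
Pellston USD: $1,538,262 × 0.014 = $21,535.668
City of Maribel: $1,538,262 × 0.0037 = $5,691.5694
Community College District: $1,538,262 × 0.00509 = $7,829.75358
Kestrel County: $1,538,262 × 0.00841 = $12,936.78342
Cedarvale Township: $1,538,262 × 0.00449 = $6,906.79638
Total = $54,900.57078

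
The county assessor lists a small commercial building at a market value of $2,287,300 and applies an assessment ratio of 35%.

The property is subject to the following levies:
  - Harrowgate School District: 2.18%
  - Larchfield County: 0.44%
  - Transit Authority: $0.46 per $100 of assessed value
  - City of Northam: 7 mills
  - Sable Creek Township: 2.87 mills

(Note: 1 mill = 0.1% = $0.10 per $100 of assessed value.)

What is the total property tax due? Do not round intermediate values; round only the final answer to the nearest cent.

Assessed value = $2,287,300 × 0.35 = $800,555
Harrowgate School District: $800,555 × 0.0218 = $17,452.099
Larchfield County: $800,555 × 0.0044 = $3,522.442
Transit Authority: $800,555 × 0.0046 = $3,682.553
City of Northam: $800,555 × 0.007 = $5,603.885
Sable Creek Township: $800,555 × 0.00287 = $2,297.59285
Total = $32,558.57185

$32,558.57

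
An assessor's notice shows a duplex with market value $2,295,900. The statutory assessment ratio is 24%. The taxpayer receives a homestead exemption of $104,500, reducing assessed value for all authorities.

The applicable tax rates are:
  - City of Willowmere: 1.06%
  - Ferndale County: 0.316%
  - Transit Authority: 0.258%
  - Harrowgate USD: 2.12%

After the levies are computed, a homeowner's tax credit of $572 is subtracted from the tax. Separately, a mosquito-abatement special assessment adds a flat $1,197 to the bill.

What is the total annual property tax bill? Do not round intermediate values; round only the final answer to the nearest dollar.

Assessed value = $2,295,900 × 0.24 = $551,016
Taxable value = $551,016 − $104,500 = $446,516
City of Willowmere: $446,516 × 0.0106 = $4,733.0696
Ferndale County: $446,516 × 0.00316 = $1,410.99056
Transit Authority: $446,516 × 0.00258 = $1,152.01128
Harrowgate USD: $446,516 × 0.0212 = $9,466.1392
Levies subtotal = $16,762.21064
After credit = $16,762.21064 − $572 = $16,190.21064
Total = $16,190.21064 + $1,197 = $17,387.21064

$17,387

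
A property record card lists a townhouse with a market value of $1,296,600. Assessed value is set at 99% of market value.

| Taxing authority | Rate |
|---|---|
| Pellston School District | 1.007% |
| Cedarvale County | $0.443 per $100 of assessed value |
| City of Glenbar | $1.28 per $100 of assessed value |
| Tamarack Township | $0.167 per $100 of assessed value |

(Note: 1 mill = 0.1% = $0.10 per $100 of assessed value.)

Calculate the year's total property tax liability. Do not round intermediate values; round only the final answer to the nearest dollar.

Assessed value = $1,296,600 × 0.99 = $1,283,634
Pellston School District: $1,283,634 × 0.01007 = $12,926.19438
Cedarvale County: $1,283,634 × 0.00443 = $5,686.49862
City of Glenbar: $1,283,634 × 0.0128 = $16,430.5152
Tamarack Township: $1,283,634 × 0.00167 = $2,143.66878
Total = $37,186.87698

$37,187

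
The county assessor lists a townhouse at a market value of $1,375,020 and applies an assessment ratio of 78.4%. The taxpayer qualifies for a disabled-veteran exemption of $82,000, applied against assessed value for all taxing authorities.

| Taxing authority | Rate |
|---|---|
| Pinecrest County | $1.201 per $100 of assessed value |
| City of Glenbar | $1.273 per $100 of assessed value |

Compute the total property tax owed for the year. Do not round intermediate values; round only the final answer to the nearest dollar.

$24,641

Assessed value = $1,375,020 × 0.784 = $1,078,015.68
Taxable value = $1,078,015.68 − $82,000 = $996,015.68
Pinecrest County: $996,015.68 × 0.01201 = $11,962.1483168
City of Glenbar: $996,015.68 × 0.01273 = $12,679.2796064
Total = $11,962.1483168 + $12,679.2796064 = $24,641.4279232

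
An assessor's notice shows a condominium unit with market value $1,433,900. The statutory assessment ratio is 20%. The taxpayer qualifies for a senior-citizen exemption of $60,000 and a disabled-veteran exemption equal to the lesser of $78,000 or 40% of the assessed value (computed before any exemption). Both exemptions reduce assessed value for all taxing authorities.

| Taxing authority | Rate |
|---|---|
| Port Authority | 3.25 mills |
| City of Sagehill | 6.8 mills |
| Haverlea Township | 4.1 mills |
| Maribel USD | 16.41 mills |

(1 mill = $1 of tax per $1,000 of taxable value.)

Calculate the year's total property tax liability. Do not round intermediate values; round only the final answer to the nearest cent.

Assessed value = $1,433,900 × 0.2 = $286,780
Disabled-veteran exemption = min($78,000, 40% × $286,780) = min($78,000, $114,712) = $78,000 (dollar cap binds)
Taxable value = $286,780 − $60,000 − $78,000 = $148,780
Port Authority: $148,780 × 0.00325 = $483.535
City of Sagehill: $148,780 × 0.0068 = $1,011.704
Haverlea Township: $148,780 × 0.0041 = $609.998
Maribel USD: $148,780 × 0.01641 = $2,441.4798
Total = $4,546.7168

$4,546.72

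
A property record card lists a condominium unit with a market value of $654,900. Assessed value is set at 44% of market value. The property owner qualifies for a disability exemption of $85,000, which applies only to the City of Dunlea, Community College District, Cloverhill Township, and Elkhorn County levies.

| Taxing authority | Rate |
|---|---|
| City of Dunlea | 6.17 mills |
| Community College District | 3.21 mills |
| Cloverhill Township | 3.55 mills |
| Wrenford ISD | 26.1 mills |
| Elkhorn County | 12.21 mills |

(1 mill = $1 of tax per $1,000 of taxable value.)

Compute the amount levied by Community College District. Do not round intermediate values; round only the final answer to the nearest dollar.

Assessed value = $654,900 × 0.44 = $288,156
Community College District taxable value = $288,156 − $85,000 = $203,156
Community College District levy = $203,156 × 0.00321 = $652.13076

$652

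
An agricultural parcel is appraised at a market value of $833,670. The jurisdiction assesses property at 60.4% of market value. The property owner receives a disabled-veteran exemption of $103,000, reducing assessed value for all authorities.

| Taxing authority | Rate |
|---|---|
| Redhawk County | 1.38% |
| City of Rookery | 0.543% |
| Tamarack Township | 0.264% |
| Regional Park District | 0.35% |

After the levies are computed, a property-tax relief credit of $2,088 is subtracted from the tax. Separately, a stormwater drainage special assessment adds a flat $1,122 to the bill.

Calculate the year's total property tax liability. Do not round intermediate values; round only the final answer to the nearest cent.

$9,195.62

Assessed value = $833,670 × 0.604 = $503,536.68
Taxable value = $503,536.68 − $103,000 = $400,536.68
Redhawk County: $400,536.68 × 0.0138 = $5,527.406184
City of Rookery: $400,536.68 × 0.00543 = $2,174.9141724
Tamarack Township: $400,536.68 × 0.00264 = $1,057.4168352
Regional Park District: $400,536.68 × 0.0035 = $1,401.87838
Levies subtotal = $10,161.6155716
After credit = $10,161.6155716 − $2,088 = $8,073.6155716
Total = $8,073.6155716 + $1,122 = $9,195.6155716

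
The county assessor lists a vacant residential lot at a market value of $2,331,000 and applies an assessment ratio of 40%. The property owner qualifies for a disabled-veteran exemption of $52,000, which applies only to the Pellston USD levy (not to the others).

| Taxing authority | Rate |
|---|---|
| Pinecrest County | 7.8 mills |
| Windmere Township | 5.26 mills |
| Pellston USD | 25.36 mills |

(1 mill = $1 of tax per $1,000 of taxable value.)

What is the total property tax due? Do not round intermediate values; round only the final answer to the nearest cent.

Assessed value = $2,331,000 × 0.4 = $932,400
Pinecrest County: $932,400 × 0.0078 = $7,272.72
Windmere Township: $932,400 × 0.00526 = $4,904.424
Pellston USD: ($932,400 − $52,000) × 0.02536 = $880,400 × 0.02536 = $22,326.944
Total = $34,504.088

$34,504.09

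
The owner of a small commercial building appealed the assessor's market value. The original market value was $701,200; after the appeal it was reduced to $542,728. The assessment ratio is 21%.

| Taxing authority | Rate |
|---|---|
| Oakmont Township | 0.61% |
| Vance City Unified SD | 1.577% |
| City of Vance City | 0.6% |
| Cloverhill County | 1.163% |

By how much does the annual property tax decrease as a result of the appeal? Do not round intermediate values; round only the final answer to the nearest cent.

Old assessed value = $701,200 × 0.21 = $147,252
New assessed value = $542,728 × 0.21 = $113,972.88
Combined rate = 0.0061 + 0.01577 + 0.006 + 0.01163 = 0.0395
Old tax = $147,252 × 0.0395 = $5,816.454
New tax = $113,972.88 × 0.0395 = $4,501.92876
Reduction = $5,816.454 − $4,501.92876 = $1,314.52524

$1,314.53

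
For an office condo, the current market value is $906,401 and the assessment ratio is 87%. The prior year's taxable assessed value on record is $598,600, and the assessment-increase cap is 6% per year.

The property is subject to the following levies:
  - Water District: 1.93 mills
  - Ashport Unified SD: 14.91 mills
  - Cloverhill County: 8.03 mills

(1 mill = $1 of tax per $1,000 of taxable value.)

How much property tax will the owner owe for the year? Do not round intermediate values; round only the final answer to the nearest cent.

$15,780.41

Uncapped assessed value = $906,401 × 0.87 = $788,568.87
Cap limit = $598,600 × 1.06 = $634,516
Taxable assessed value = min($788,568.87, $634,516) = $634,516 (cap binds)
Water District: $634,516 × 0.00193 = $1,224.61588
Ashport Unified SD: $634,516 × 0.01491 = $9,460.63356
Cloverhill County: $634,516 × 0.00803 = $5,095.16348
Total = $15,780.41292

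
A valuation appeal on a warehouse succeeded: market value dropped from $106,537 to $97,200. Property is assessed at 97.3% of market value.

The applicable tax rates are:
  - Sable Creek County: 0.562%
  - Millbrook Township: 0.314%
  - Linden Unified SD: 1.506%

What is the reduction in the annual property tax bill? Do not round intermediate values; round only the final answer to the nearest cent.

Old assessed value = $106,537 × 0.973 = $103,660.501
New assessed value = $97,200 × 0.973 = $94,575.6
Combined rate = 0.00562 + 0.00314 + 0.01506 = 0.02382
Old tax = $103,660.501 × 0.02382 = $2,469.19313382
New tax = $94,575.6 × 0.02382 = $2,252.790792
Reduction = $2,469.19313382 − $2,252.790792 = $216.40234182

$216.40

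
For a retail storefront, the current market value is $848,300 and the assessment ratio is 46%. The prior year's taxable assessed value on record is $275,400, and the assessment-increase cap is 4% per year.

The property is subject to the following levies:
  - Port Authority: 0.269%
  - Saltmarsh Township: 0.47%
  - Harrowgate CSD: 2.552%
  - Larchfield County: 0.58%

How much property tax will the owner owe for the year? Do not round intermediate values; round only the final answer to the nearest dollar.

$11,087

Uncapped assessed value = $848,300 × 0.46 = $390,218
Cap limit = $275,400 × 1.04 = $286,416
Taxable assessed value = min($390,218, $286,416) = $286,416 (cap binds)
Port Authority: $286,416 × 0.00269 = $770.45904
Saltmarsh Township: $286,416 × 0.0047 = $1,346.1552
Harrowgate CSD: $286,416 × 0.02552 = $7,309.33632
Larchfield County: $286,416 × 0.0058 = $1,661.2128
Total = $11,087.16336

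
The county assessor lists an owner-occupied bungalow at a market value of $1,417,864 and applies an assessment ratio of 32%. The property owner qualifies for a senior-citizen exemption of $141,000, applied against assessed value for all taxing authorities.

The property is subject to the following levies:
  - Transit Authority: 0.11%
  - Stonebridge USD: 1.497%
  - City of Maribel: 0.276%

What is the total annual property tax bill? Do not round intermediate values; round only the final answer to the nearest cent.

$5,888.45

Assessed value = $1,417,864 × 0.32 = $453,716.48
Taxable value = $453,716.48 − $141,000 = $312,716.48
Transit Authority: $312,716.48 × 0.0011 = $343.988128
Stonebridge USD: $312,716.48 × 0.01497 = $4,681.3657056
City of Maribel: $312,716.48 × 0.00276 = $863.0974848
Total = $343.988128 + $4,681.3657056 + $863.0974848 = $5,888.4513184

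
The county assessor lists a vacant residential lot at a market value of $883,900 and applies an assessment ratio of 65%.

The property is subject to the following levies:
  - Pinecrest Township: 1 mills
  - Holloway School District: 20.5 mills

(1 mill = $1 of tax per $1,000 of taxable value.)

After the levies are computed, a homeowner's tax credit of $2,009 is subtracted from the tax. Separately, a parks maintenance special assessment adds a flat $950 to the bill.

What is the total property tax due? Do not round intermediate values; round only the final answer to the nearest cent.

Assessed value = $883,900 × 0.65 = $574,535
Pinecrest Township: $574,535 × 0.001 = $574.535
Holloway School District: $574,535 × 0.0205 = $11,777.9675
Levies subtotal = $12,352.5025
After credit = $12,352.5025 − $2,009 = $10,343.5025
Total = $10,343.5025 + $950 = $11,293.5025

$11,293.50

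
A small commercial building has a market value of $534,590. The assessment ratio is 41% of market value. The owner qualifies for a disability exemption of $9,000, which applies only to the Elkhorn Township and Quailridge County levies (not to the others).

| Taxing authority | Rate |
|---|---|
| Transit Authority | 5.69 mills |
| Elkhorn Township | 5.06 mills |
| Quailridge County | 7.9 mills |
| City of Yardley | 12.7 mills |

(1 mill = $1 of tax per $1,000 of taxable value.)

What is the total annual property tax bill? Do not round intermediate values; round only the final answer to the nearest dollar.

Assessed value = $534,590 × 0.41 = $219,181.9
Transit Authority: $219,181.9 × 0.00569 = $1,247.145011
Elkhorn Township: ($219,181.9 − $9,000) × 0.00506 = $210,181.9 × 0.00506 = $1,063.520414
Quailridge County: ($219,181.9 − $9,000) × 0.0079 = $210,181.9 × 0.0079 = $1,660.43701
City of Yardley: $219,181.9 × 0.0127 = $2,783.61013
Total = $6,754.712565

$6,755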